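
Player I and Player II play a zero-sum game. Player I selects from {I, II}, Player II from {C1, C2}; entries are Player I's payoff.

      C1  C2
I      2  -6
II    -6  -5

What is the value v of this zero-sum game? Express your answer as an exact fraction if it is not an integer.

-46/9

Row minima: I → -6, II → -6; maximin = -6.
Column maxima: C1 → 2, C2 → -5; minimax = -5.
-6 ≠ -5, so there is no saddle point; optimal play is mixed.
Let Player I play I with probability p. Expected payoff against C1: 2p + (-6)(1−p) = 8p − 6; against C2: (-6)p + (-5)(1−p) = −p − 5.
Setting these equal: 8p − 6 = −p − 5 ⇒ 9p = 1 ⇒ p = 1/9, and the value is (8)·(1/9) − 6 = -46/9.
For Player II: with q = P(C1), equating I's and II's payoffs gives 8q − 6 = −q − 5 ⇒ q = 1/9.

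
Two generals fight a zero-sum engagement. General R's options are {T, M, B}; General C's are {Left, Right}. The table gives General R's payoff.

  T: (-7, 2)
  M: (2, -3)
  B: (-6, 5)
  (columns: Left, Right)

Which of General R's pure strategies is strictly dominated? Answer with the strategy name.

B gives a strictly higher payoff than T against every column: -6 > -7, 5 > 2.
So T is strictly dominated and General R never plays it.

T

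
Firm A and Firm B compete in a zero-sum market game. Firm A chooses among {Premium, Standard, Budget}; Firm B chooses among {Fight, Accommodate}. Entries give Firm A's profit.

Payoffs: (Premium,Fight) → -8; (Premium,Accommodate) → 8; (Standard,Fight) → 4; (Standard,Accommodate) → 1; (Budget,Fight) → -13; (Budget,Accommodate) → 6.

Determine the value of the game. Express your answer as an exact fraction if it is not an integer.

Row minima: Premium → -8, Standard → 1, Budget → -13; maximin = 1.
Column maxima: Fight → 4, Accommodate → 8; minimax = 4.
1 ≠ 4, so there is no saddle point; optimal play is mixed.
Budget is strictly dominated by Premium, so Firm A never plays it.
On the remaining 2×2 (Premium, Standard vs Fight, Accommodate):
Let Firm A play Premium with probability p. Expected payoff against Fight: (-8)p + 4(1−p) = −12p + 4; against Accommodate: 8p + 1(1−p) = 7p + 1.
Setting these equal: −12p + 4 = 7p + 1 ⇒ −19p = -3 ⇒ p = 3/19, and the value is (-12)·(3/19) + 4 = 40/19.
For Firm B: with q = P(Fight), equating Premium's and Standard's payoffs gives −16q + 8 = 3q + 1 ⇒ q = 7/19.

40/19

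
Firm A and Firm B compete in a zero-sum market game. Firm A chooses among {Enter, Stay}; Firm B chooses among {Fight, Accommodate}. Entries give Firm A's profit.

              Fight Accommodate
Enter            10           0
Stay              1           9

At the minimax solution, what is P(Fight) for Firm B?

Row minima: Enter → 0, Stay → 1; maximin = 1.
Column maxima: Fight → 10, Accommodate → 9; minimax = 9.
1 ≠ 9, so there is no saddle point; optimal play is mixed.
Let Firm A play Enter with probability p. Expected payoff against Fight: 10p + 1(1−p) = 9p + 1; against Accommodate: 0p + 9(1−p) = −9p + 9.
Setting these equal: 9p + 1 = −9p + 9 ⇒ 18p = 8 ⇒ p = 4/9, and the value is (9)·(4/9) + 1 = 5.
For Firm B: with q = P(Fight), equating Enter's and Stay's payoffs gives 10q = −8q + 9 ⇒ q = 1/2.

1/2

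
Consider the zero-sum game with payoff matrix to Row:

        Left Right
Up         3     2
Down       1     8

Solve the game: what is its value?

11/4

Row minima: Up → 2, Down → 1; maximin = 2.
Column maxima: Left → 3, Right → 8; minimax = 3.
2 ≠ 3, so there is no saddle point; optimal play is mixed.
Let Row play Up with probability p. Expected payoff against Left: 3p + 1(1−p) = 2p + 1; against Right: 2p + 8(1−p) = −6p + 8.
Setting these equal: 2p + 1 = −6p + 8 ⇒ 8p = 7 ⇒ p = 7/8, and the value is (2)·(7/8) + 1 = 11/4.
For Column: with q = P(Left), equating Up's and Down's payoffs gives q + 2 = −7q + 8 ⇒ q = 3/4.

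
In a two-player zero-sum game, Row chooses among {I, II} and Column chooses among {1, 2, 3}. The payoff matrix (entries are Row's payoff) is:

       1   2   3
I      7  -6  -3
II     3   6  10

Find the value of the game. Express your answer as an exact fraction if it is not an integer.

Row minima: I → -6, II → 3; maximin = 3.
Column maxima: 1 → 7, 2 → 6, 3 → 10; minimax = 6.
3 ≠ 6, so there is no saddle point; optimal play is mixed.
3 is strictly dominated by 2 (it gives Row strictly more in every row), so Column never plays it.
On the remaining 2×2 (I, II vs 1, 2):
Let Row play I with probability p. Expected payoff against 1: 7p + 3(1−p) = 4p + 3; against 2: (-6)p + 6(1−p) = −12p + 6.
Setting these equal: 4p + 3 = −12p + 6 ⇒ 16p = 3 ⇒ p = 3/16, and the value is (4)·(3/16) + 3 = 15/4.
For Column: with q = P(1), equating I's and II's payoffs gives 13q − 6 = −3q + 6 ⇒ q = 3/4.

15/4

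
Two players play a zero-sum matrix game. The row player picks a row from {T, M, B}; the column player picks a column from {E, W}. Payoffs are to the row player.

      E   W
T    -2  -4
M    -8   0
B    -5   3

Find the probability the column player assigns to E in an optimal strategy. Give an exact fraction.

7/10

Row minima: T → -4, M → -8, B → -5; maximin = -4.
Column maxima: E → -2, W → 3; minimax = -2.
-4 ≠ -2, so there is no saddle point; optimal play is mixed.
M is strictly dominated by B, so the row player never plays it.
On the remaining 2×2 (T, B vs E, W):
Let the row player play T with probability p. Expected payoff against E: (-2)p + (-5)(1−p) = 3p − 5; against W: (-4)p + 3(1−p) = −7p + 3.
Setting these equal: 3p − 5 = −7p + 3 ⇒ 10p = 8 ⇒ p = 4/5, and the value is (3)·(4/5) − 5 = -13/5.
For the column player: with q = P(E), equating T's and B's payoffs gives 2q − 4 = −8q + 3 ⇒ q = 7/10.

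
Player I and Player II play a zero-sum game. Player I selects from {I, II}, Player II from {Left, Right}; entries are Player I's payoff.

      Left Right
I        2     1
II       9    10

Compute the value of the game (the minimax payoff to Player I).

Row minima: I → 1, II → 9; maximin = 9.
Column maxima: Left → 9, Right → 10; minimax = 9.
Since maximin = minimax = 9, there is a saddle point and the value is 9.

9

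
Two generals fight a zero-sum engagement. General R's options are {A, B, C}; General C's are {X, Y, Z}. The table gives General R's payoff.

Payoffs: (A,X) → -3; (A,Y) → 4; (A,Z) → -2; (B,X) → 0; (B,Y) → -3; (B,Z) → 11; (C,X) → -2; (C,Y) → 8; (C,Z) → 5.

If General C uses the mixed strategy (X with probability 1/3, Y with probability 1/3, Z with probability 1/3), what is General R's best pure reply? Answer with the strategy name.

Expected payoff of A: (1/3)·(-3) + (1/3)·4 + (1/3)·(-2) = -1/3.
Expected payoff of B: (1/3)·0 + (1/3)·(-3) + (1/3)·11 = 8/3.
Expected payoff of C: (1/3)·(-2) + (1/3)·8 + (1/3)·5 = 11/3.
The largest is 11/3, so General R's best response is C.

C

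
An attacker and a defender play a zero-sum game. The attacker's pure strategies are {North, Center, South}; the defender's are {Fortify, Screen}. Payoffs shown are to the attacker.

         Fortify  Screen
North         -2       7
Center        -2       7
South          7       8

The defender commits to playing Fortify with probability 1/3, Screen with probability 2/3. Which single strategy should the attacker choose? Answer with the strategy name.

Expected payoff of North: (1/3)·(-2) + (2/3)·7 = 4.
Expected payoff of Center: (1/3)·(-2) + (2/3)·7 = 4.
Expected payoff of South: (1/3)·7 + (2/3)·8 = 23/3.
The largest is 23/3, so the attacker's best response is South.

South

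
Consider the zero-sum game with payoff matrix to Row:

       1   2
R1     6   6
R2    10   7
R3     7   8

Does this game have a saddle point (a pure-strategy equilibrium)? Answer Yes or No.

No

Row minima: R1 → 6, R2 → 7, R3 → 7; maximin = 7.
Column maxima: 1 → 10, 2 → 8; minimax = 8.
7 ≠ 8, so no pure-strategy equilibrium exists.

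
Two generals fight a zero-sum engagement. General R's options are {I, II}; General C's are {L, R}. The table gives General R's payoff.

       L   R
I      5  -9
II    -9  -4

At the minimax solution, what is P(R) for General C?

14/19

Row minima: I → -9, II → -9; maximin = -9.
Column maxima: L → 5, R → -4; minimax = -4.
-9 ≠ -4, so there is no saddle point; optimal play is mixed.
Let General R play I with probability p. Expected payoff against L: 5p + (-9)(1−p) = 14p − 9; against R: (-9)p + (-4)(1−p) = −5p − 4.
Setting these equal: 14p − 9 = −5p − 4 ⇒ 19p = 5 ⇒ p = 5/19, and the value is (14)·(5/19) − 9 = -101/19.
For General C: with q = P(L), equating I's and II's payoffs gives 14q − 9 = −5q − 4 ⇒ q = 5/19.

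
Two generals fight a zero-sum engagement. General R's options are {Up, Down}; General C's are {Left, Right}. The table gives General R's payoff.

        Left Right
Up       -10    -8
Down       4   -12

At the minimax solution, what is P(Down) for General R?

1/9

Row minima: Up → -10, Down → -12; maximin = -10.
Column maxima: Left → 4, Right → -8; minimax = -8.
-10 ≠ -8, so there is no saddle point; optimal play is mixed.
Let General R play Up with probability p. Expected payoff against Left: (-10)p + 4(1−p) = −14p + 4; against Right: (-8)p + (-12)(1−p) = 4p − 12.
Setting these equal: −14p + 4 = 4p − 12 ⇒ −18p = -16 ⇒ p = 8/9, and the value is (-14)·(8/9) + 4 = -76/9.
For General C: with q = P(Left), equating Up's and Down's payoffs gives −2q − 8 = 16q − 12 ⇒ q = 2/9.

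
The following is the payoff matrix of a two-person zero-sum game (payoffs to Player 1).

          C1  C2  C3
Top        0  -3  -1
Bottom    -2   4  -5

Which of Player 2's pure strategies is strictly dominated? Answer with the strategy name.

C1

C3 holds Player 1's payoff strictly below C1 in every row: -1 < 0, -5 < -2.
So C1 is strictly dominated for Player 2.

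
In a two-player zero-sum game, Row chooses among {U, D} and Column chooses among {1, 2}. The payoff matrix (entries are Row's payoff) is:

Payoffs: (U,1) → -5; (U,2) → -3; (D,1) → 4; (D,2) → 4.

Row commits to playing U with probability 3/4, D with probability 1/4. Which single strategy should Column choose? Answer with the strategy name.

If Column plays 1, Row's expected payoff is (3/4)·(-5) + (1/4)·4 = -11/4.
If Column plays 2, Row's expected payoff is (3/4)·(-3) + (1/4)·4 = -5/4.
Column minimizes Row's payoff; the smallest is -11/4, so the best response is 1.

1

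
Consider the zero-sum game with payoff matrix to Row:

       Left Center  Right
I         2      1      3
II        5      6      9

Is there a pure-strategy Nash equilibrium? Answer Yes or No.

Yes

Row minima: I → 1, II → 5; maximin = 5.
Column maxima: Left → 5, Center → 6, Right → 9; minimax = 5.
maximin = minimax = 5, so a saddle point exists.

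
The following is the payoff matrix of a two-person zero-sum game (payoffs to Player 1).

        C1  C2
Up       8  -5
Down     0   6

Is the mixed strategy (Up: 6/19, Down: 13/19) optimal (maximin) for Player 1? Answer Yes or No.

Yes

Against C1 this mix gives (6/19)·8 + (13/19)·0 = 48/19.
Against C2 this mix gives (6/19)·(-5) + (13/19)·6 = 48/19.
All of Player 2's active replies (C1, C2) yield 48/19, and no column does worse for Player 1. The mix makes Player 2 indifferent and guarantees 48/19, so it is optimal.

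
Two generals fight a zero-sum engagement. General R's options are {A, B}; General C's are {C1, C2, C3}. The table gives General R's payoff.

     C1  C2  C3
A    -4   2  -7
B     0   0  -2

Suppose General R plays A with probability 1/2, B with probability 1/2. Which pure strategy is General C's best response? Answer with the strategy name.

If General C plays C1, General R's expected payoff is (1/2)·(-4) + (1/2)·0 = -2.
If General C plays C2, General R's expected payoff is (1/2)·2 + (1/2)·0 = 1.
If General C plays C3, General R's expected payoff is (1/2)·(-7) + (1/2)·(-2) = -9/2.
General C minimizes General R's payoff; the smallest is -9/2, so the best response is C3.

C3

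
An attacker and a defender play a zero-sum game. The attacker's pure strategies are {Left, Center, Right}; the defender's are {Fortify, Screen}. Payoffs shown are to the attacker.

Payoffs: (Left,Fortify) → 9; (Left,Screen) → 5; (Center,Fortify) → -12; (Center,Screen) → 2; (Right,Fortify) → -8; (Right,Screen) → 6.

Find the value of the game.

47/9

Row minima: Left → 5, Center → -12, Right → -8; maximin = 5.
Column maxima: Fortify → 9, Screen → 6; minimax = 6.
5 ≠ 6, so there is no saddle point; optimal play is mixed.
Center is strictly dominated by Left, so the attacker never plays it.
On the remaining 2×2 (Left, Right vs Fortify, Screen):
Let the attacker play Left with probability p. Expected payoff against Fortify: 9p + (-8)(1−p) = 17p − 8; against Screen: 5p + 6(1−p) = −p + 6.
Setting these equal: 17p − 8 = −p + 6 ⇒ 18p = 14 ⇒ p = 7/9, and the value is (17)·(7/9) − 8 = 47/9.
For the defender: with q = P(Fortify), equating Left's and Right's payoffs gives 4q + 5 = −14q + 6 ⇒ q = 1/18.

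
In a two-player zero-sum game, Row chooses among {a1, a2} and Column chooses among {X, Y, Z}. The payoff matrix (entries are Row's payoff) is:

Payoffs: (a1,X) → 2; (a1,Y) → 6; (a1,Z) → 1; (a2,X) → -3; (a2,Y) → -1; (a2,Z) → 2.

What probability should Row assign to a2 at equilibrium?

Row minima: a1 → 1, a2 → -3; maximin = 1.
Column maxima: X → 2, Y → 6, Z → 2; minimax = 2.
1 ≠ 2, so there is no saddle point; optimal play is mixed.
Y is strictly dominated by X (it gives Row strictly more in every row), so Column never plays it.
On the remaining 2×2 (a1, a2 vs X, Z):
Let Row play a1 with probability p. Expected payoff against X: 2p + (-3)(1−p) = 5p − 3; against Z: 1p + 2(1−p) = −p + 2.
Setting these equal: 5p − 3 = −p + 2 ⇒ 6p = 5 ⇒ p = 5/6, and the value is (5)·(5/6) − 3 = 7/6.
For Column: with q = P(X), equating a1's and a2's payoffs gives q + 1 = −5q + 2 ⇒ q = 1/6.

1/6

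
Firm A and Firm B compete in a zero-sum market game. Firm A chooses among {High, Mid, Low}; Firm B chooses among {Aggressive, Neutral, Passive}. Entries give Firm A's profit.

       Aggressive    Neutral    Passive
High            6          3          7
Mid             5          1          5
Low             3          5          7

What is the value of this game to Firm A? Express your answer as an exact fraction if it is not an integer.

Row minima: High → 3, Mid → 1, Low → 3; maximin = 3.
Column maxima: Aggressive → 6, Neutral → 5, Passive → 7; minimax = 5.
3 ≠ 5, so there is no saddle point; optimal play is mixed.
Mid is strictly dominated by High, so Firm A never plays it.
With Mid eliminated, Passive is strictly dominated by Aggressive (it gives Firm A strictly more in every remaining row), so Firm B never plays it.
On the remaining 2×2 (High, Low vs Aggressive, Neutral):
Let Firm A play High with probability p. Expected payoff against Aggressive: 6p + 3(1−p) = 3p + 3; against Neutral: 3p + 5(1−p) = −2p + 5.
Setting these equal: 3p + 3 = −2p + 5 ⇒ 5p = 2 ⇒ p = 2/5, and the value is (3)·(2/5) + 3 = 21/5.
For Firm B: with q = P(Aggressive), equating High's and Low's payoffs gives 3q + 3 = −2q + 5 ⇒ q = 2/5.

21/5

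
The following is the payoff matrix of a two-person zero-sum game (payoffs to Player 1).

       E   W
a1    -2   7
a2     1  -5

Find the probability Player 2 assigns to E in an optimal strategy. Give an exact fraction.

4/5

Row minima: a1 → -2, a2 → -5; maximin = -2.
Column maxima: E → 1, W → 7; minimax = 1.
-2 ≠ 1, so there is no saddle point; optimal play is mixed.
Let Player 1 play a1 with probability p. Expected payoff against E: (-2)p + 1(1−p) = −3p + 1; against W: 7p + (-5)(1−p) = 12p − 5.
Setting these equal: −3p + 1 = 12p − 5 ⇒ −15p = -6 ⇒ p = 2/5, and the value is (-3)·(2/5) + 1 = -1/5.
For Player 2: with q = P(E), equating a1's and a2's payoffs gives −9q + 7 = 6q − 5 ⇒ q = 4/5.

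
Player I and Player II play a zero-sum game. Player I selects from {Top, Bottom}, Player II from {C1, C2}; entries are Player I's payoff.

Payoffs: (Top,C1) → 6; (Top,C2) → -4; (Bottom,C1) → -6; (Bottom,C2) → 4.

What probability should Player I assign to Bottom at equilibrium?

Row minima: Top → -4, Bottom → -6; maximin = -4.
Column maxima: C1 → 6, C2 → 4; minimax = 4.
-4 ≠ 4, so there is no saddle point; optimal play is mixed.
Let Player I play Top with probability p. Expected payoff against C1: 6p + (-6)(1−p) = 12p − 6; against C2: (-4)p + 4(1−p) = −8p + 4.
Setting these equal: 12p − 6 = −8p + 4 ⇒ 20p = 10 ⇒ p = 1/2, and the value is (12)·(1/2) − 6 = 0.
For Player II: with q = P(C1), equating Top's and Bottom's payoffs gives 10q − 4 = −10q + 4 ⇒ q = 2/5.

1/2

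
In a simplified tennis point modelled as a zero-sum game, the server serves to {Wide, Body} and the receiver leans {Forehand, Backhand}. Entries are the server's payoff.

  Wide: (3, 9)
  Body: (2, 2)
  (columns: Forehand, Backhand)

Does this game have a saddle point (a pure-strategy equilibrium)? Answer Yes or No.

Row minima: Wide → 3, Body → 2; maximin = 3.
Column maxima: Forehand → 3, Backhand → 9; minimax = 3.
maximin = minimax = 3, so a saddle point exists.

Yes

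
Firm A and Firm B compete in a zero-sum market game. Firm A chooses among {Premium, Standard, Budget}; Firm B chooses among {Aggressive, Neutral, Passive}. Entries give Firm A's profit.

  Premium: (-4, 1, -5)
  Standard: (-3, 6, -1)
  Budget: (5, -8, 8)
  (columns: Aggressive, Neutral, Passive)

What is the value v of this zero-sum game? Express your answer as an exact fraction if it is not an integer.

3/11

Row minima: Premium → -5, Standard → -3, Budget → -8; maximin = -3.
Column maxima: Aggressive → 5, Neutral → 6, Passive → 8; minimax = 5.
-3 ≠ 5, so there is no saddle point; optimal play is mixed.
Premium is strictly dominated by Standard, so Firm A never plays it.
With Premium eliminated, Passive is strictly dominated by Aggressive (it gives Firm A strictly more in every remaining row), so Firm B never plays it.
On the remaining 2×2 (Standard, Budget vs Aggressive, Neutral):
Let Firm A play Standard with probability p. Expected payoff against Aggressive: (-3)p + 5(1−p) = −8p + 5; against Neutral: 6p + (-8)(1−p) = 14p − 8.
Setting these equal: −8p + 5 = 14p − 8 ⇒ −22p = -13 ⇒ p = 13/22, and the value is (-8)·(13/22) + 5 = 3/11.
For Firm B: with q = P(Aggressive), equating Standard's and Budget's payoffs gives −9q + 6 = 13q − 8 ⇒ q = 7/11.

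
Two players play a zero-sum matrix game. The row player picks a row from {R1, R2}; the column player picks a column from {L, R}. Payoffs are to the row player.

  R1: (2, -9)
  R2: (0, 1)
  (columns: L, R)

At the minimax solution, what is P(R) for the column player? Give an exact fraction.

Row minima: R1 → -9, R2 → 0; maximin = 0.
Column maxima: L → 2, R → 1; minimax = 1.
0 ≠ 1, so there is no saddle point; optimal play is mixed.
Let the row player play R1 with probability p. Expected payoff against L: 2p + 0(1−p) = 2p; against R: (-9)p + 1(1−p) = −10p + 1.
Setting these equal: 2p = −10p + 1 ⇒ 12p = 1 ⇒ p = 1/12, and the value is (2)·(1/12) = 1/6.
For the column player: with q = P(L), equating R1's and R2's payoffs gives 11q − 9 = −q + 1 ⇒ q = 5/6.

1/6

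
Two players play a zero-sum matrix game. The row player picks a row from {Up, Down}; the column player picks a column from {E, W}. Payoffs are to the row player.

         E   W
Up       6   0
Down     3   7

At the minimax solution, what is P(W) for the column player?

3/10

Row minima: Up → 0, Down → 3; maximin = 3.
Column maxima: E → 6, W → 7; minimax = 6.
3 ≠ 6, so there is no saddle point; optimal play is mixed.
Let the row player play Up with probability p. Expected payoff against E: 6p + 3(1−p) = 3p + 3; against W: 0p + 7(1−p) = −7p + 7.
Setting these equal: 3p + 3 = −7p + 7 ⇒ 10p = 4 ⇒ p = 2/5, and the value is (3)·(2/5) + 3 = 21/5.
For the column player: with q = P(E), equating Up's and Down's payoffs gives 6q = −4q + 7 ⇒ q = 7/10.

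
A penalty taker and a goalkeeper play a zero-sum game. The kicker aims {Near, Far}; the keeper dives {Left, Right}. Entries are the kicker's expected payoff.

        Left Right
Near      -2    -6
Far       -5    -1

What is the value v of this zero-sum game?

-7/2

Row minima: Near → -6, Far → -5; maximin = -5.
Column maxima: Left → -2, Right → -1; minimax = -2.
-5 ≠ -2, so there is no saddle point; optimal play is mixed.
Let the kicker play Near with probability p. Expected payoff against Left: (-2)p + (-5)(1−p) = 3p − 5; against Right: (-6)p + (-1)(1−p) = −5p − 1.
Setting these equal: 3p − 5 = −5p − 1 ⇒ 8p = 4 ⇒ p = 1/2, and the value is (3)·(1/2) − 5 = -7/2.
For the keeper: with q = P(Left), equating Near's and Far's payoffs gives 4q − 6 = −4q − 1 ⇒ q = 5/8.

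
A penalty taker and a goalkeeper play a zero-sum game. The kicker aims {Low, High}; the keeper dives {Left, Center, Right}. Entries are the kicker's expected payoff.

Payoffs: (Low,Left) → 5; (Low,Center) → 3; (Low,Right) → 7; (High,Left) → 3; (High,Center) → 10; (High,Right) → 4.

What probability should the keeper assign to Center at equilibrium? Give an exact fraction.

2/9

Row minima: Low → 3, High → 3; maximin = 3.
Column maxima: Left → 5, Center → 10, Right → 7; minimax = 5.
3 ≠ 5, so there is no saddle point; optimal play is mixed.
Right is strictly dominated by Left (it gives the kicker strictly more in every row), so the keeper never plays it.
On the remaining 2×2 (Low, High vs Left, Center):
Let the kicker play Low with probability p. Expected payoff against Left: 5p + 3(1−p) = 2p + 3; against Center: 3p + 10(1−p) = −7p + 10.
Setting these equal: 2p + 3 = −7p + 10 ⇒ 9p = 7 ⇒ p = 7/9, and the value is (2)·(7/9) + 3 = 41/9.
For the keeper: with q = P(Left), equating Low's and High's payoffs gives 2q + 3 = −7q + 10 ⇒ q = 7/9.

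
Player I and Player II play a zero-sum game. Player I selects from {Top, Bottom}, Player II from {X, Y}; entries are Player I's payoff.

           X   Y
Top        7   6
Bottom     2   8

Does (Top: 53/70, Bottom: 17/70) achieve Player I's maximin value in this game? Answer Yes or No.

Against X this mix gives (53/70)·7 + (17/70)·2 = 81/14.
Against Y this mix gives (53/70)·6 + (17/70)·8 = 227/35.
Player II will play X, holding Player I to 81/14. Shifting weight toward the row that does better against X would raise this floor (the equalizing mix achieves 44/7 against both X and Y), so the proposed strategy is not optimal.

No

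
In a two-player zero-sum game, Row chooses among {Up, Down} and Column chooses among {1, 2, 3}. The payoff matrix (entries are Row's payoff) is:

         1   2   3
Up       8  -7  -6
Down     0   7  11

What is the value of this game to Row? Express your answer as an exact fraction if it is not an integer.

Row minima: Up → -7, Down → 0; maximin = 0.
Column maxima: 1 → 8, 2 → 7, 3 → 11; minimax = 7.
0 ≠ 7, so there is no saddle point; optimal play is mixed.
3 is strictly dominated by 2 (it gives Row strictly more in every row), so Column never plays it.
On the remaining 2×2 (Up, Down vs 1, 2):
Let Row play Up with probability p. Expected payoff against 1: 8p + 0(1−p) = 8p; against 2: (-7)p + 7(1−p) = −14p + 7.
Setting these equal: 8p = −14p + 7 ⇒ 22p = 7 ⇒ p = 7/22, and the value is (8)·(7/22) = 28/11.
For Column: with q = P(1), equating Up's and Down's payoffs gives 15q − 7 = −7q + 7 ⇒ q = 7/11.

28/11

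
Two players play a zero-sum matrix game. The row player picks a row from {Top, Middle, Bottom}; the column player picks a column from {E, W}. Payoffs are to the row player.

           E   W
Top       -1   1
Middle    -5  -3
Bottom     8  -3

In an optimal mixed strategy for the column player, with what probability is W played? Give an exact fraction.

9/13

Row minima: Top → -1, Middle → -5, Bottom → -3; maximin = -1.
Column maxima: E → 8, W → 1; minimax = 1.
-1 ≠ 1, so there is no saddle point; optimal play is mixed.
Middle is strictly dominated by Top, so the row player never plays it.
On the remaining 2×2 (Top, Bottom vs E, W):
Let the row player play Top with probability p. Expected payoff against E: (-1)p + 8(1−p) = −9p + 8; against W: 1p + (-3)(1−p) = 4p − 3.
Setting these equal: −9p + 8 = 4p − 3 ⇒ −13p = -11 ⇒ p = 11/13, and the value is (-9)·(11/13) + 8 = 5/13.
For the column player: with q = P(E), equating Top's and Bottom's payoffs gives −2q + 1 = 11q − 3 ⇒ q = 4/13.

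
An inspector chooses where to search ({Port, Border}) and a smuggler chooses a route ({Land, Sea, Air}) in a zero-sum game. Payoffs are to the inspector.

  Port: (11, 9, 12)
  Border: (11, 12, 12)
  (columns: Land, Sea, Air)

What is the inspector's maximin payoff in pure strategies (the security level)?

Row minima: Port → 9, Border → 11.
The best of these is 11.

11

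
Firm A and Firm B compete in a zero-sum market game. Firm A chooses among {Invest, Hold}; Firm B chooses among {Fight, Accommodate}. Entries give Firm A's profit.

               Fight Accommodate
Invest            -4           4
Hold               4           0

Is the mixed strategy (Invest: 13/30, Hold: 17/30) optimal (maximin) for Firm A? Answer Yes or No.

No

Against Fight this mix gives (13/30)·(-4) + (17/30)·4 = 8/15.
Against Accommodate this mix gives (13/30)·4 + (17/30)·0 = 26/15.
Firm B will play Fight, holding Firm A to 8/15. Shifting weight toward the row that does better against Fight would raise this floor (the equalizing mix achieves 4/3 against both Fight and Accommodate), so the proposed strategy is not optimal.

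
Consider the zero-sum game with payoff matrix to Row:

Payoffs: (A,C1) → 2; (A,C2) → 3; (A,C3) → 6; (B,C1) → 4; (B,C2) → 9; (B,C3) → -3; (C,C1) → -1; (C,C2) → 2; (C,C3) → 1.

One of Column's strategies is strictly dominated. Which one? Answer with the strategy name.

C1 holds Row's payoff strictly below C2 in every row: 2 < 3, 4 < 9, -1 < 2.
So C2 is strictly dominated for Column.

C2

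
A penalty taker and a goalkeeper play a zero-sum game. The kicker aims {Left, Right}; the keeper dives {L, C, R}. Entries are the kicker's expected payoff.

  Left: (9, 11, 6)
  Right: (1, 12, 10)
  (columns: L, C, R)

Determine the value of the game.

Row minima: Left → 6, Right → 1; maximin = 6.
Column maxima: L → 9, C → 12, R → 10; minimax = 9.
6 ≠ 9, so there is no saddle point; optimal play is mixed.
C is strictly dominated by L (it gives the kicker strictly more in every row), so the keeper never plays it.
On the remaining 2×2 (Left, Right vs L, R):
Let the kicker play Left with probability p. Expected payoff against L: 9p + 1(1−p) = 8p + 1; against R: 6p + 10(1−p) = −4p + 10.
Setting these equal: 8p + 1 = −4p + 10 ⇒ 12p = 9 ⇒ p = 3/4, and the value is (8)·(3/4) + 1 = 7.
For the keeper: with q = P(L), equating Left's and Right's payoffs gives 3q + 6 = −9q + 10 ⇒ q = 1/3.

7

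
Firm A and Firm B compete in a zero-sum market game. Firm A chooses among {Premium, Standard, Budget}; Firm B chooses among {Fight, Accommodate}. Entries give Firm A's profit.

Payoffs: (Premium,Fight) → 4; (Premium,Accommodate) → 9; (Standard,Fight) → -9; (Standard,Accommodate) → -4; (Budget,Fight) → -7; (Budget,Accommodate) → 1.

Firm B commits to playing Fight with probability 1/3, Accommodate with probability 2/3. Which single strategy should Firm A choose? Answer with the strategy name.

Expected payoff of Premium: (1/3)·4 + (2/3)·9 = 22/3.
Expected payoff of Standard: (1/3)·(-9) + (2/3)·(-4) = -17/3.
Expected payoff of Budget: (1/3)·(-7) + (2/3)·1 = -5/3.
The largest is 22/3, so Firm A's best response is Premium.

Premium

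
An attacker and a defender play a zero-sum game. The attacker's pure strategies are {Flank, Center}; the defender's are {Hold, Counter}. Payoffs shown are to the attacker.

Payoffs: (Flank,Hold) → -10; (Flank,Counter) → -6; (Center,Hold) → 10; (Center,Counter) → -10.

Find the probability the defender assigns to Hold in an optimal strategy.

Row minima: Flank → -10, Center → -10; maximin = -10.
Column maxima: Hold → 10, Counter → -6; minimax = -6.
-10 ≠ -6, so there is no saddle point; optimal play is mixed.
Let the attacker play Flank with probability p. Expected payoff against Hold: (-10)p + 10(1−p) = −20p + 10; against Counter: (-6)p + (-10)(1−p) = 4p − 10.
Setting these equal: −20p + 10 = 4p − 10 ⇒ −24p = -20 ⇒ p = 5/6, and the value is (-20)·(5/6) + 10 = -20/3.
For the defender: with q = P(Hold), equating Flank's and Center's payoffs gives −4q − 6 = 20q − 10 ⇒ q = 1/6.

1/6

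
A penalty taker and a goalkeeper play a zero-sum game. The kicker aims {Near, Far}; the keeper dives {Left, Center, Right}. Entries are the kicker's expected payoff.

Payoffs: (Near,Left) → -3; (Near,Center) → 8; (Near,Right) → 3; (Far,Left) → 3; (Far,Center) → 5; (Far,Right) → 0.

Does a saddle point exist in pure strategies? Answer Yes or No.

No

Row minima: Near → -3, Far → 0; maximin = 0.
Column maxima: Left → 3, Center → 8, Right → 3; minimax = 3.
0 ≠ 3, so no pure-strategy equilibrium exists.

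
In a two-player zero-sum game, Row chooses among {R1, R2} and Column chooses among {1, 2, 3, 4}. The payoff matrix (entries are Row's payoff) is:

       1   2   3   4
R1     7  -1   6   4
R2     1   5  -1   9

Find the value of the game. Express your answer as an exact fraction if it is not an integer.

29/13

Row minima: R1 → -1, R2 → -1; maximin = -1.
Column maxima: 1 → 7, 2 → 5, 3 → 6, 4 → 9; minimax = 5.
-1 ≠ 5, so there is no saddle point; optimal play is mixed.
1 is strictly dominated by 3 (it gives Row strictly more in every row), so Column never plays it.
4 is strictly dominated by 2 (it gives Row strictly more in every row), so Column never plays it.
On the remaining 2×2 (R1, R2 vs 2, 3):
Let Row play R1 with probability p. Expected payoff against 2: (-1)p + 5(1−p) = −6p + 5; against 3: 6p + (-1)(1−p) = 7p − 1.
Setting these equal: −6p + 5 = 7p − 1 ⇒ −13p = -6 ⇒ p = 6/13, and the value is (-6)·(6/13) + 5 = 29/13.
For Column: with q = P(2), equating R1's and R2's payoffs gives −7q + 6 = 6q − 1 ⇒ q = 7/13.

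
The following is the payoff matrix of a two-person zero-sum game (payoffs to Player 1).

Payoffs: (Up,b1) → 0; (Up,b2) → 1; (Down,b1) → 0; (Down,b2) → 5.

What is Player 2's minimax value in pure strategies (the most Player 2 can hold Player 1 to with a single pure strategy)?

0

Column maxima: b1 → 0, b2 → 5.
The smallest of these is 0.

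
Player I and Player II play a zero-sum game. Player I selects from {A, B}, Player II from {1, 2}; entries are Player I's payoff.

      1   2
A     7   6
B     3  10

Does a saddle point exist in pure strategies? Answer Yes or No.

No

Row minima: A → 6, B → 3; maximin = 6.
Column maxima: 1 → 7, 2 → 10; minimax = 7.
6 ≠ 7, so no pure-strategy equilibrium exists.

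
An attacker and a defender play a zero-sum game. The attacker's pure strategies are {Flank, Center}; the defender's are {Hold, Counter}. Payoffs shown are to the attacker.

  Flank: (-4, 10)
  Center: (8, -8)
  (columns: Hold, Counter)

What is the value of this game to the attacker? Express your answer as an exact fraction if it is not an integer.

8/5

Row minima: Flank → -4, Center → -8; maximin = -4.
Column maxima: Hold → 8, Counter → 10; minimax = 8.
-4 ≠ 8, so there is no saddle point; optimal play is mixed.
Let the attacker play Flank with probability p. Expected payoff against Hold: (-4)p + 8(1−p) = −12p + 8; against Counter: 10p + (-8)(1−p) = 18p − 8.
Setting these equal: −12p + 8 = 18p − 8 ⇒ −30p = -16 ⇒ p = 8/15, and the value is (-12)·(8/15) + 8 = 8/5.
For the defender: with q = P(Hold), equating Flank's and Center's payoffs gives −14q + 10 = 16q − 8 ⇒ q = 3/5.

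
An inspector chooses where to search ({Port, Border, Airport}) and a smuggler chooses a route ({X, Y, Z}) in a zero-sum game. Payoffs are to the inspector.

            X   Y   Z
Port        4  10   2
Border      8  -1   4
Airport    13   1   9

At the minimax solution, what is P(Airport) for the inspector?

Row minima: Port → 2, Border → -1, Airport → 1; maximin = 2.
Column maxima: X → 13, Y → 10, Z → 9; minimax = 9.
2 ≠ 9, so there is no saddle point; optimal play is mixed.
Border is strictly dominated by Airport, so the inspector never plays it.
X is strictly dominated by Z (it gives the inspector strictly more in every row), so the smuggler never plays it.
On the remaining 2×2 (Port, Airport vs Y, Z):
Let the inspector play Port with probability p. Expected payoff against Y: 10p + 1(1−p) = 9p + 1; against Z: 2p + 9(1−p) = −7p + 9.
Setting these equal: 9p + 1 = −7p + 9 ⇒ 16p = 8 ⇒ p = 1/2, and the value is (9)·(1/2) + 1 = 11/2.
For the smuggler: with q = P(Y), equating Port's and Airport's payoffs gives 8q + 2 = −8q + 9 ⇒ q = 7/16.

1/2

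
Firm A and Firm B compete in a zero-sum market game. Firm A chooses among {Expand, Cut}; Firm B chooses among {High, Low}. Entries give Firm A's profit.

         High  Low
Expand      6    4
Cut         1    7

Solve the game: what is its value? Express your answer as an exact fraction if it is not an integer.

Row minima: Expand → 4, Cut → 1; maximin = 4.
Column maxima: High → 6, Low → 7; minimax = 6.
4 ≠ 6, so there is no saddle point; optimal play is mixed.
Let Firm A play Expand with probability p. Expected payoff against High: 6p + 1(1−p) = 5p + 1; against Low: 4p + 7(1−p) = −3p + 7.
Setting these equal: 5p + 1 = −3p + 7 ⇒ 8p = 6 ⇒ p = 3/4, and the value is (5)·(3/4) + 1 = 19/4.
For Firm B: with q = P(High), equating Expand's and Cut's payoffs gives 2q + 4 = −6q + 7 ⇒ q = 3/8.

19/4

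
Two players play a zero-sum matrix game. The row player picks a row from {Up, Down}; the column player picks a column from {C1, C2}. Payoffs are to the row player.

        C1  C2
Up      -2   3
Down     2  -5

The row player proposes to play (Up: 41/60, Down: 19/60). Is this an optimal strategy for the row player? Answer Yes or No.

No

Against C1 this mix gives (41/60)·(-2) + (19/60)·2 = -11/15.
Against C2 this mix gives (41/60)·3 + (19/60)·(-5) = 7/15.
The column player will play C1, holding the row player to -11/15. Shifting weight toward the row that does better against C1 would raise this floor (the equalizing mix achieves -1/3 against both C1 and C2), so the proposed strategy is not optimal.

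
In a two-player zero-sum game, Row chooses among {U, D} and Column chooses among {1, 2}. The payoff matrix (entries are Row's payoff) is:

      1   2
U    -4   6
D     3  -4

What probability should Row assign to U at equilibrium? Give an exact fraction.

7/17

Row minima: U → -4, D → -4; maximin = -4.
Column maxima: 1 → 3, 2 → 6; minimax = 3.
-4 ≠ 3, so there is no saddle point; optimal play is mixed.
Let Row play U with probability p. Expected payoff against 1: (-4)p + 3(1−p) = −7p + 3; against 2: 6p + (-4)(1−p) = 10p − 4.
Setting these equal: −7p + 3 = 10p − 4 ⇒ −17p = -7 ⇒ p = 7/17, and the value is (-7)·(7/17) + 3 = 2/17.
For Column: with q = P(1), equating U's and D's payoffs gives −10q + 6 = 7q − 4 ⇒ q = 10/17.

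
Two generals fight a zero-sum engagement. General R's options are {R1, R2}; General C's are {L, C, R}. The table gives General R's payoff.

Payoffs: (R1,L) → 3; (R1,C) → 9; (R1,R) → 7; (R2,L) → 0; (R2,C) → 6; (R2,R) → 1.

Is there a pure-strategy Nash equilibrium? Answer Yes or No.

Row minima: R1 → 3, R2 → 0; maximin = 3.
Column maxima: L → 3, C → 9, R → 7; minimax = 3.
maximin = minimax = 3, so a saddle point exists.

Yes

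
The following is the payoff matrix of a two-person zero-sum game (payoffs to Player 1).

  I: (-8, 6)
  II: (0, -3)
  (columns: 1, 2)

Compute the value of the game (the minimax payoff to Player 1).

Row minima: I → -8, II → -3; maximin = -3.
Column maxima: 1 → 0, 2 → 6; minimax = 0.
-3 ≠ 0, so there is no saddle point; optimal play is mixed.
Let Player 1 play I with probability p. Expected payoff against 1: (-8)p + 0(1−p) = −8p; against 2: 6p + (-3)(1−p) = 9p − 3.
Setting these equal: −8p = 9p − 3 ⇒ −17p = -3 ⇒ p = 3/17, and the value is (-8)·(3/17) = -24/17.
For Player 2: with q = P(1), equating I's and II's payoffs gives −14q + 6 = 3q − 3 ⇒ q = 9/17.

-24/17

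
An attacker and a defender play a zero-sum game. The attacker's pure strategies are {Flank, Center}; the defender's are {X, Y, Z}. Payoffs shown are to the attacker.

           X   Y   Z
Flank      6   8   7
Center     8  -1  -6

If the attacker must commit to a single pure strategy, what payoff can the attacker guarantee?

Row minima: Flank → 6, Center → -6.
The best of these is 6.

6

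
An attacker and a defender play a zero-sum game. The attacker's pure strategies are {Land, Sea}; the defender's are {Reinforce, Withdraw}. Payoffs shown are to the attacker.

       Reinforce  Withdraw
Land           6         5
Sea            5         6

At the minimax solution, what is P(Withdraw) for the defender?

Row minima: Land → 5, Sea → 5; maximin = 5.
Column maxima: Reinforce → 6, Withdraw → 6; minimax = 6.
5 ≠ 6, so there is no saddle point; optimal play is mixed.
Let the attacker play Land with probability p. Expected payoff against Reinforce: 6p + 5(1−p) = p + 5; against Withdraw: 5p + 6(1−p) = −p + 6.
Setting these equal: p + 5 = −p + 6 ⇒ 2p = 1 ⇒ p = 1/2, and the value is (1)·(1/2) + 5 = 11/2.
For the defender: with q = P(Reinforce), equating Land's and Sea's payoffs gives q + 5 = −q + 6 ⇒ q = 1/2.

1/2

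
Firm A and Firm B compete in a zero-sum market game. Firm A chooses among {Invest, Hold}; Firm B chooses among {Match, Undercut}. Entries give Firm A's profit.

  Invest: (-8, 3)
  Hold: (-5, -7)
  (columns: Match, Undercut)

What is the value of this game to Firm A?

-71/13

Row minima: Invest → -8, Hold → -7; maximin = -7.
Column maxima: Match → -5, Undercut → 3; minimax = -5.
-7 ≠ -5, so there is no saddle point; optimal play is mixed.
Let Firm A play Invest with probability p. Expected payoff against Match: (-8)p + (-5)(1−p) = −3p − 5; against Undercut: 3p + (-7)(1−p) = 10p − 7.
Setting these equal: −3p − 5 = 10p − 7 ⇒ −13p = -2 ⇒ p = 2/13, and the value is (-3)·(2/13) − 5 = -71/13.
For Firm B: with q = P(Match), equating Invest's and Hold's payoffs gives −11q + 3 = 2q − 7 ⇒ q = 10/13.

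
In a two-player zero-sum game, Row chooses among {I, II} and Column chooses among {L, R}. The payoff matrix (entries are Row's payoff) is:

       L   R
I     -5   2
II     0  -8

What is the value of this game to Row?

Row minima: I → -5, II → -8; maximin = -5.
Column maxima: L → 0, R → 2; minimax = 0.
-5 ≠ 0, so there is no saddle point; optimal play is mixed.
Let Row play I with probability p. Expected payoff against L: (-5)p + 0(1−p) = −5p; against R: 2p + (-8)(1−p) = 10p − 8.
Setting these equal: −5p = 10p − 8 ⇒ −15p = -8 ⇒ p = 8/15, and the value is (-5)·(8/15) = -8/3.
For Column: with q = P(L), equating I's and II's payoffs gives −7q + 2 = 8q − 8 ⇒ q = 2/3.

-8/3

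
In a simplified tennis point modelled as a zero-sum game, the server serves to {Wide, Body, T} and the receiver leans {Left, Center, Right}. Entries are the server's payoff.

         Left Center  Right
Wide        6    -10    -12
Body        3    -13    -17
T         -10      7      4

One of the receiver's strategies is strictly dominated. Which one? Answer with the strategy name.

Center

Right holds the server's payoff strictly below Center in every row: -12 < -10, -17 < -13, 4 < 7.
So Center is strictly dominated for the receiver.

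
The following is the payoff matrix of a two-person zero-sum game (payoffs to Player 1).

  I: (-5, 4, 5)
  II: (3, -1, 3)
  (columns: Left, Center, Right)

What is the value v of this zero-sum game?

Row minima: I → -5, II → -1; maximin = -1.
Column maxima: Left → 3, Center → 4, Right → 5; minimax = 3.
-1 ≠ 3, so there is no saddle point; optimal play is mixed.
Right is strictly dominated by Center (it gives Player 1 strictly more in every row), so Player 2 never plays it.
On the remaining 2×2 (I, II vs Left, Center):
Let Player 1 play I with probability p. Expected payoff against Left: (-5)p + 3(1−p) = −8p + 3; against Center: 4p + (-1)(1−p) = 5p − 1.
Setting these equal: −8p + 3 = 5p − 1 ⇒ −13p = -4 ⇒ p = 4/13, and the value is (-8)·(4/13) + 3 = 7/13.
For Player 2: with q = P(Left), equating I's and II's payoffs gives −9q + 4 = 4q − 1 ⇒ q = 5/13.

7/13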